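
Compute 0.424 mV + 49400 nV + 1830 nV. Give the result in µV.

475.23 µV

In µV:
  0.424 mV = 0.424 × 10^3 µV = 424
  49400 nV = 49400 × 10^-3 µV = 49.4
  1830 nV = 1830 × 10^-3 µV = 1.83
Sum: 424 + 49.4 + 1.83 = 475.23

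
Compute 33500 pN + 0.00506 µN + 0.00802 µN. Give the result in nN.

In nN:
  33500 pN = 33500e-3 nN = 33.5
  0.00506 µN = 0.00506e3 nN = 5.06
  0.00802 µN = 0.00802e3 nN = 8.02
Sum: 33.5 + 5.06 + 8.02 = 46.58

46.58 nN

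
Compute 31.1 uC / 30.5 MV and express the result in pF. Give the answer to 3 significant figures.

1.02 pF

(31.1e-6) / (30.5e6) = 1.0197e-12 F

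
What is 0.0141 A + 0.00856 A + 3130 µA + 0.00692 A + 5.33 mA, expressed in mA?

38.04 mA

In mA:
  0.0141 A = 0.0141e3 mA = 14.1
  0.00856 A = 0.00856e3 mA = 8.56
  3130 µA = 3130e-3 mA = 3.13
  0.00692 A = 0.00692e3 mA = 6.92
  5.33 mA → 5.33
Sum: 14.1 + 8.56 + 3.13 + 6.92 + 5.33 = 38.04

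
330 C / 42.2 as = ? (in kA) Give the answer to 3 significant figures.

7820000000000000 kA

(330) / (42.2e-18) = 7.8199e18 A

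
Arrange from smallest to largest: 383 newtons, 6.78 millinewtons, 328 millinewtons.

6.78 millinewtons < 328 millinewtons < 383 newtons

383 newtons = 383 newtons
6.78 millinewtons = 0.00678 newtons
328 millinewtons = 0.328 newtons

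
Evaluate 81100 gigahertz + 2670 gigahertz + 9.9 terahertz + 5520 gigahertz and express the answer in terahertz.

99.19 terahertz

In terahertz:
  81100 gigahertz = 81100e-3 terahertz = 81.1
  2670 gigahertz = 2670e-3 terahertz = 2.67
  9.9 terahertz → 9.9
  5520 gigahertz = 5520e-3 terahertz = 5.52
Sum: 81.1 + 2.67 + 9.9 + 5.52 = 99.19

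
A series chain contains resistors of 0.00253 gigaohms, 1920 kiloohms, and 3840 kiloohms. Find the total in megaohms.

8.29 megaohms

In megaohms:
  0.00253 gigaohms = 0.00253 × 10^3 megaohms = 2.53
  1920 kiloohms = 1920 × 10^-3 megaohms = 1.92
  3840 kiloohms = 3840 × 10^-3 megaohms = 3.84
Sum: 2.53 + 1.92 + 3.84 = 8.29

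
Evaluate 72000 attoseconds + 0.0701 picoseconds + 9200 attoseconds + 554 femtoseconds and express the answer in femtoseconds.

705.3 femtoseconds

In femtoseconds:
  72000 attoseconds = 72000e-3 femtoseconds = 72
  0.0701 picoseconds = 0.0701e3 femtoseconds = 70.1
  9200 attoseconds = 9200e-3 femtoseconds = 9.2
  554 femtoseconds → 554
Sum: 72 + 70.1 + 9.2 + 554 = 705.3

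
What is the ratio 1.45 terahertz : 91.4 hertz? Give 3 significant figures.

15900000000

(1.45 × 10¹²) / (91.4) = 0.01586 × 10¹²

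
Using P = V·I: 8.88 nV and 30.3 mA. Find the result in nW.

8.88e-9 × 30.3e-3 = 269.064e-12 W

0.269064 nW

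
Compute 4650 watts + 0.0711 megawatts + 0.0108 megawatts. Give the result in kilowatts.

In kilowatts:
  4650 watts = 4650 × 10⁻³ kilowatts = 4.65
  0.0711 megawatts = 0.0711 × 10³ kilowatts = 71.1
  0.0108 megawatts = 0.0108 × 10³ kilowatts = 10.8
Sum: 4.65 + 71.1 + 10.8 = 86.55

86.55 kilowatts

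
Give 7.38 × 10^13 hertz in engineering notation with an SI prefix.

= 73.8 × 10^12 hertz; 10^12 is tera.

73.8 terahertz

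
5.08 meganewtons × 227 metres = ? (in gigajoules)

5.08e6 × 227 = 1153.16e6 J

1.15316 gigajoules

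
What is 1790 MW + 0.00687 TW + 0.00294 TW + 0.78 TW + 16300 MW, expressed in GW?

In GW:
  1790 MW = 1790 × 10⁻³ GW = 1.79
  0.00687 TW = 0.00687 × 10³ GW = 6.87
  0.00294 TW = 0.00294 × 10³ GW = 2.94
  0.78 TW = 0.78 × 10³ GW = 780
  16300 MW = 16300 × 10⁻³ GW = 16.3
Sum: 1.79 + 6.87 + 2.94 + 780 + 16.3 = 807.9

807.9 GW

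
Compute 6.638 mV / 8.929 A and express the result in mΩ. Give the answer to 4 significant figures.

0.7434 mΩ

(6.638 × 10^-3) / (8.929) = 0.74342 × 10^-3 Ω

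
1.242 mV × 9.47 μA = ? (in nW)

1.242e-3 × 9.47e-6 = 11.76174e-9 W

11.76174 nW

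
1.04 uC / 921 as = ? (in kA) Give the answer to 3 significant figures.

(1.04 × 10^-6) / (921 × 10^-18) = 0.0011292 × 10^12 A

1130000 kA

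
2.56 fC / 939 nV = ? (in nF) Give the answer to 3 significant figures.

2.73 nF

(2.56 × 10⁻¹⁵) / (939 × 10⁻⁹) = 0.0027263 × 10⁻⁶ F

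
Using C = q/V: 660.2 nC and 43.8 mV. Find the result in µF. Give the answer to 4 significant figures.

(660.2e-9) / (43.8e-3) = 15.0731e-6 F

15.07 µF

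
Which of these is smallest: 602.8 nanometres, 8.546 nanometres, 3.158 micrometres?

8.546 nanometres

602.8 nanometres = 0.0000006028 metres
8.546 nanometres = 0.000000008546 metres
3.158 micrometres = 0.000003158 metres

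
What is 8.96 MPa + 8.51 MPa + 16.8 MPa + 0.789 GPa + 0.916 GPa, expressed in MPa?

In MPa:
  8.96 MPa → 8.96
  8.51 MPa → 8.51
  16.8 MPa → 16.8
  0.789 GPa = 0.789e3 MPa = 789
  0.916 GPa = 0.916e3 MPa = 916
Sum: 8.96 + 8.51 + 16.8 + 789 + 916 = 1739.27

1739.27 MPa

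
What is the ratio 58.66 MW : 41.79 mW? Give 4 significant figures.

1404000000

(58.66e6) / (41.79e-3) = 1.4037e9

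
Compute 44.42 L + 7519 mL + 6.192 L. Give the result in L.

In L:
  44.42 L → 44.42
  7519 mL = 7519 × 10⁻³ L = 7.519
  6.192 L → 6.192
Sum: 44.42 + 7.519 + 6.192 = 58.131

58.131 L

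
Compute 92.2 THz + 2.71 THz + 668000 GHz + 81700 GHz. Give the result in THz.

844.61 THz

In THz:
  92.2 THz → 92.2
  2.71 THz → 2.71
  668000 GHz = 668000 × 10⁻³ THz = 668
  81700 GHz = 81700 × 10⁻³ THz = 81.7
Sum: 92.2 + 2.71 + 668 + 81.7 = 844.61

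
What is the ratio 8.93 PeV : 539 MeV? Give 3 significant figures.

16600000

(8.93 × 10¹⁵) / (539 × 10⁶) = 0.01657 × 10⁹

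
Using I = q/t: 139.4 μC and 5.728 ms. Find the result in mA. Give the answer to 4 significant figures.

24.34 mA

(139.4e-6) / (5.728e-3) = 24.3366e-3 A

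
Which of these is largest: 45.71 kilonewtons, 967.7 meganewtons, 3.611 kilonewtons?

967.7 meganewtons

45.71 kilonewtons = 45710 newtons
967.7 meganewtons = 967700000 newtons
3.611 kilonewtons = 3611 newtons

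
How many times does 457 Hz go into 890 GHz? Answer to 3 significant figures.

1950000000

(890 × 10⁹) / (457) = 1.947 × 10⁹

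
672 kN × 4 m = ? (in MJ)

672 × 10^3 × 4 = 2688 × 10^3 J

2.688 MJ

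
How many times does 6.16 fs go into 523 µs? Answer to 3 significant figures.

84900000000

(523e-6) / (6.16e-15) = 84.9e9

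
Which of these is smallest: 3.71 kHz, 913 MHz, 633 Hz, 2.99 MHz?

633 Hz

3.71 kHz = 3710 Hz
913 MHz = 913000000 Hz
633 Hz = 633 Hz
2.99 MHz = 2990000 Hz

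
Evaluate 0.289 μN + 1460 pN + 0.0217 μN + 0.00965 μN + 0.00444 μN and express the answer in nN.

In nN:
  0.289 μN = 0.289 × 10³ nN = 289
  1460 pN = 1460 × 10⁻³ nN = 1.46
  0.0217 μN = 0.0217 × 10³ nN = 21.7
  0.00965 μN = 0.00965 × 10³ nN = 9.65
  0.00444 μN = 0.00444 × 10³ nN = 4.44
Sum: 289 + 1.46 + 21.7 + 9.65 + 4.44 = 326.25

326.25 nN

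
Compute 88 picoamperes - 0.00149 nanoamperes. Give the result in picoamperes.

86.51 picoamperes

In picoamperes:
  88 picoamperes → 88
  0.00149 nanoamperes = 0.00149e3 picoamperes = 1.49
Difference: 88 - 1.49 = 86.51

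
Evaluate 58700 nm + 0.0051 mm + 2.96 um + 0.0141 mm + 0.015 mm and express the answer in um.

95.86 um

In um:
  58700 nm = 58700 × 10^-3 um = 58.7
  0.0051 mm = 0.0051 × 10^3 um = 5.1
  2.96 um → 2.96
  0.0141 mm = 0.0141 × 10^3 um = 14.1
  0.015 mm = 0.015 × 10^3 um = 15
Sum: 58.7 + 5.1 + 2.96 + 14.1 + 15 = 95.86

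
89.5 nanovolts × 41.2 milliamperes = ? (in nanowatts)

89.5e-9 × 41.2e-3 = 3687.4e-12 W

3.6874 nanowatts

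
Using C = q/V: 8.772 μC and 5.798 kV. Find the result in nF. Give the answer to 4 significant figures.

(8.772 × 10⁻⁶) / (5.798 × 10³) = 1.51294 × 10⁻⁹ F

1.513 nF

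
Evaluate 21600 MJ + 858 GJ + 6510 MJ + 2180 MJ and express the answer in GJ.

888.29 GJ

In GJ:
  21600 MJ = 21600 × 10^-3 GJ = 21.6
  858 GJ → 858
  6510 MJ = 6510 × 10^-3 GJ = 6.51
  2180 MJ = 2180 × 10^-3 GJ = 2.18
Sum: 21.6 + 858 + 6.51 + 2.18 = 888.29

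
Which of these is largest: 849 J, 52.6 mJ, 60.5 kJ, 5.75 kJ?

849 J = 849 J
52.6 mJ = 0.0526 J
60.5 kJ = 60500 J
5.75 kJ = 5750 J

60.5 kJ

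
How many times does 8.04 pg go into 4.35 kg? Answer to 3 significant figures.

(4.35 × 10³) / (8.04 × 10⁻¹²) = 0.541 × 10¹⁵

541000000000000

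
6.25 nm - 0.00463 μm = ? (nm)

In nm:
  6.25 nm → 6.25
  0.00463 μm = 0.00463 × 10^3 nm = 4.63
Difference: 6.25 - 4.63 = 1.62

1.62 nm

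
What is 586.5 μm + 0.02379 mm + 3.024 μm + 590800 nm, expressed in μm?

In μm:
  586.5 μm → 586.5
  0.02379 mm = 0.02379 × 10³ μm = 23.79
  3.024 μm → 3.024
  590800 nm = 590800 × 10⁻³ μm = 590.8
Sum: 586.5 + 23.79 + 3.024 + 590.8 = 1204.114

1204.114 μm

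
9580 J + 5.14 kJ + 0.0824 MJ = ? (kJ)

In kJ:
  9580 J = 9580 × 10^-3 kJ = 9.58
  5.14 kJ → 5.14
  0.0824 MJ = 0.0824 × 10^3 kJ = 82.4
Sum: 9.58 + 5.14 + 82.4 = 97.12

97.12 kJ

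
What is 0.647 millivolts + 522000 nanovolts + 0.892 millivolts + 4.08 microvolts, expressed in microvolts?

In microvolts:
  0.647 millivolts = 0.647 × 10³ microvolts = 647
  522000 nanovolts = 522000 × 10⁻³ microvolts = 522
  0.892 millivolts = 0.892 × 10³ microvolts = 892
  4.08 microvolts → 4.08
Sum: 647 + 522 + 892 + 4.08 = 2065.08

2065.08 microvolts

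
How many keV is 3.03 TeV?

tera = 10^12, kilo = 10^3; factor is 10^9.
3.03 × 10^9 = 3030000000

3030000000 keV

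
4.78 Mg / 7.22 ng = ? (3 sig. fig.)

(4.78 × 10⁶) / (7.22 × 10⁻⁹) = 0.662 × 10¹⁵

662000000000000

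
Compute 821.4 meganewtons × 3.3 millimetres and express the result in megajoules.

2.71062 megajoules

821.4 × 10^6 × 3.3 × 10^-3 = 2710.62 × 10^3 J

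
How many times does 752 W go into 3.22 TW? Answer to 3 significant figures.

4280000000

(3.22e12) / (752) = 0.004282e12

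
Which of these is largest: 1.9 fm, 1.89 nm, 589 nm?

589 nm

1.9 fm = 0.0000000000000019 m
1.89 nm = 0.00000000189 m
589 nm = 0.000000589 m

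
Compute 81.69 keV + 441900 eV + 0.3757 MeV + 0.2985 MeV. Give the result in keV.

1197.79 keV

In keV:
  81.69 keV → 81.69
  441900 eV = 441900 × 10^-3 keV = 441.9
  0.3757 MeV = 0.3757 × 10^3 keV = 375.7
  0.2985 MeV = 0.2985 × 10^3 keV = 298.5
Sum: 81.69 + 441.9 + 375.7 + 298.5 = 1197.79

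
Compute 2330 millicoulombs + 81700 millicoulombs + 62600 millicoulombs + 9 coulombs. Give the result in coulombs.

In coulombs:
  2330 millicoulombs = 2330e-3 coulombs = 2.33
  81700 millicoulombs = 81700e-3 coulombs = 81.7
  62600 millicoulombs = 62600e-3 coulombs = 62.6
  9 coulombs → 9
Sum: 2.33 + 81.7 + 62.6 + 9 = 155.63

155.63 coulombs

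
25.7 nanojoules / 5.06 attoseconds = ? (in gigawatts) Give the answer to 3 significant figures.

(25.7 × 10⁻⁹) / (5.06 × 10⁻¹⁸) = 5.0791 × 10⁹ W

5.08 gigawatts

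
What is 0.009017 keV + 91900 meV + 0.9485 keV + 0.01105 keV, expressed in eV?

1060.467 eV

In eV:
  0.009017 keV = 0.009017e3 eV = 9.017
  91900 meV = 91900e-3 eV = 91.9
  0.9485 keV = 0.9485e3 eV = 948.5
  0.01105 keV = 0.01105e3 eV = 11.05
Sum: 9.017 + 91.9 + 948.5 + 11.05 = 1060.467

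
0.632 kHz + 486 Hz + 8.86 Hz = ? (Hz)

In Hz:
  0.632 kHz = 0.632e3 Hz = 632
  486 Hz → 486
  8.86 Hz → 8.86
Sum: 632 + 486 + 8.86 = 1126.86

1126.86 Hz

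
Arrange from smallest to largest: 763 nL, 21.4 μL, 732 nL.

732 nL < 763 nL < 21.4 μL

763 nL = 0.000000763 L
21.4 μL = 0.0000214 L
732 nL = 0.000000732 L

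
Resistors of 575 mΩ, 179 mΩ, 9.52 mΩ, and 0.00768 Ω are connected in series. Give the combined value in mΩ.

In mΩ:
  575 mΩ → 575
  179 mΩ → 179
  9.52 mΩ → 9.52
  0.00768 Ω = 0.00768 × 10³ mΩ = 7.68
Sum: 575 + 179 + 9.52 + 7.68 = 771.2

771.2 mΩ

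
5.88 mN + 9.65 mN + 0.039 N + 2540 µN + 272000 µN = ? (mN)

In mN:
  5.88 mN → 5.88
  9.65 mN → 9.65
  0.039 N = 0.039 × 10³ mN = 39
  2540 µN = 2540 × 10⁻³ mN = 2.54
  272000 µN = 272000 × 10⁻³ mN = 272
Sum: 5.88 + 9.65 + 39 + 2.54 + 272 = 329.07

329.07 mN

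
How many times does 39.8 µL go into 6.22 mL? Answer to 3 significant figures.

156

(6.22 × 10⁻³) / (39.8 × 10⁻⁶) = 0.1563 × 10³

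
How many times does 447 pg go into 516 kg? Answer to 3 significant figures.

(516 × 10³) / (447 × 10⁻¹²) = 1.154 × 10¹⁵

1150000000000000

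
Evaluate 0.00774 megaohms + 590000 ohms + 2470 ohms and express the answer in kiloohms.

600.21 kiloohms

In kiloohms:
  0.00774 megaohms = 0.00774 × 10³ kiloohms = 7.74
  590000 ohms = 590000 × 10⁻³ kiloohms = 590
  2470 ohms = 2470 × 10⁻³ kiloohms = 2.47
Sum: 7.74 + 590 + 2.47 = 600.21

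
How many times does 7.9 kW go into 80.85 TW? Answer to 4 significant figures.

10230000000

(80.85e12) / (7.9e3) = 10.234e9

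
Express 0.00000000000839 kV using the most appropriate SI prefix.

8.39 nV

= 8.39e-9 V; 1e-9 is nano.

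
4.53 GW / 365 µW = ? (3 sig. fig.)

12400000000000

(4.53e9) / (365e-6) = 0.01241e15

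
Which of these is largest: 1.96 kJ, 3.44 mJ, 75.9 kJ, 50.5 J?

1.96 kJ = 1960 J
3.44 mJ = 0.00344 J
75.9 kJ = 75900 J
50.5 J = 50.5 J

75.9 kJ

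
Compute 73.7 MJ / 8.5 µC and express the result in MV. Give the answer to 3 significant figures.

(73.7 × 10⁶) / (8.5 × 10⁻⁶) = 8.6706 × 10¹² V

8670000 MV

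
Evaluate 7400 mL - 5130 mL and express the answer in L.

2.27 L

In L:
  7400 mL = 7400 × 10⁻³ L = 7.4
  5130 mL = 5130 × 10⁻³ L = 5.13
Difference: 7.4 - 5.13 = 2.27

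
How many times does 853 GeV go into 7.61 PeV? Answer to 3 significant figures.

(7.61 × 10^15) / (853 × 10^9) = 0.008921 × 10^6

8920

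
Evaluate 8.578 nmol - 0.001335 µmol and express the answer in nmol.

In nmol:
  8.578 nmol → 8.578
  0.001335 µmol = 0.001335e3 nmol = 1.335
Difference: 8.578 - 1.335 = 7.243

7.243 nmol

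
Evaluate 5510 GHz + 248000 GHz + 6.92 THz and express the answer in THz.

In THz:
  5510 GHz = 5510 × 10⁻³ THz = 5.51
  248000 GHz = 248000 × 10⁻³ THz = 248
  6.92 THz → 6.92
Sum: 5.51 + 248 + 6.92 = 260.43

260.43 THz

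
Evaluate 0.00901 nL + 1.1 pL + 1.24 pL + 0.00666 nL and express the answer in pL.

In pL:
  0.00901 nL = 0.00901e3 pL = 9.01
  1.1 pL → 1.1
  1.24 pL → 1.24
  0.00666 nL = 0.00666e3 pL = 6.66
Sum: 9.01 + 1.1 + 1.24 + 6.66 = 18.01

18.01 pL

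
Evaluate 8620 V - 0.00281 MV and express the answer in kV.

5.81 kV

In kV:
  8620 V = 8620 × 10⁻³ kV = 8.62
  0.00281 MV = 0.00281 × 10³ kV = 2.81
Difference: 8.62 - 2.81 = 5.81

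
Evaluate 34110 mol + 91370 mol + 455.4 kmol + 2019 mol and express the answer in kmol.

In kmol:
  34110 mol = 34110e-3 kmol = 34.11
  91370 mol = 91370e-3 kmol = 91.37
  455.4 kmol → 455.4
  2019 mol = 2019e-3 kmol = 2.019
Sum: 34.11 + 91.37 + 455.4 + 2.019 = 582.899

582.899 kmol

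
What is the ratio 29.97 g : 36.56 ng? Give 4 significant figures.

(29.97) / (36.56 × 10^-9) = 0.81975 × 10^9

819700000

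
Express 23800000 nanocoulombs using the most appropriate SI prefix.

= 23.8 × 10⁻³ coulombs; 10⁻³ is milli.

23.8 millicoulombs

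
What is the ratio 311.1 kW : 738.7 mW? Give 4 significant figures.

421100

(311.1e3) / (738.7e-3) = 0.42115e6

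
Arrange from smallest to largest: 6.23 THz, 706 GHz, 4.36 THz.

6.23 THz = 6230000000000 Hz
706 GHz = 706000000000 Hz
4.36 THz = 4360000000000 Hz

706 GHz < 4.36 THz < 6.23 THz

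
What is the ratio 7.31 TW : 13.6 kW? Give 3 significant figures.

(7.31 × 10¹²) / (13.6 × 10³) = 0.5375 × 10⁹

538000000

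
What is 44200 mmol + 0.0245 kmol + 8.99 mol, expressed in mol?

In mol:
  44200 mmol = 44200 × 10⁻³ mol = 44.2
  0.0245 kmol = 0.0245 × 10³ mol = 24.5
  8.99 mol → 8.99
Sum: 44.2 + 24.5 + 8.99 = 77.69

77.69 mol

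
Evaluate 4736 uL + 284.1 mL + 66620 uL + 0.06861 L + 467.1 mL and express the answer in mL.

In mL:
  4736 uL = 4736e-3 mL = 4.736
  284.1 mL → 284.1
  66620 uL = 66620e-3 mL = 66.62
  0.06861 L = 0.06861e3 mL = 68.61
  467.1 mL → 467.1
Sum: 4.736 + 284.1 + 66.62 + 68.61 + 467.1 = 891.166

891.166 mL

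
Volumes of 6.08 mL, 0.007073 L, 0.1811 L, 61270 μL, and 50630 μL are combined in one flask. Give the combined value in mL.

In mL:
  6.08 mL → 6.08
  0.007073 L = 0.007073 × 10^3 mL = 7.073
  0.1811 L = 0.1811 × 10^3 mL = 181.1
  61270 μL = 61270 × 10^-3 mL = 61.27
  50630 μL = 50630 × 10^-3 mL = 50.63
Sum: 6.08 + 7.073 + 181.1 + 61.27 + 50.63 = 306.153

306.153 mL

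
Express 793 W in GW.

(no prefix) = 10⁰, giga = 10⁹; factor is 10⁻⁹.
793 × 10⁻⁹ = 0.000000793

0.000000793 GW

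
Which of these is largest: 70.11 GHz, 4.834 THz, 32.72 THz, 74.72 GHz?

70.11 GHz = 70110000000 Hz
4.834 THz = 4834000000000 Hz
32.72 THz = 32720000000000 Hz
74.72 GHz = 74720000000 Hz

32.72 THz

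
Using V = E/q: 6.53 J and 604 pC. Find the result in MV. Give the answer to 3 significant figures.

(6.53) / (604e-12) = 0.010811e12 V

10800 MV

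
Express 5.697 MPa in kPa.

5697 kPa

mega = 1e6, kilo = 1e3; factor is 1e3.
5.697 × 1e3 = 5697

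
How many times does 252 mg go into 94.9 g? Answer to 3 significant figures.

(94.9) / (252 × 10⁻³) = 0.3766 × 10³

377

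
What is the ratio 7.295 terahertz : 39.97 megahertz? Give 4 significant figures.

182500

(7.295 × 10^12) / (39.97 × 10^6) = 0.18251 × 10^6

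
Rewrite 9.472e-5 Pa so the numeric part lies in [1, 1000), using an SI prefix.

94.72 µPa

= 94.72e-6 Pa; 1e-6 is micro.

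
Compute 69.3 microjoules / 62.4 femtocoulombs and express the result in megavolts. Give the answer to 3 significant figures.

1110 megavolts

(69.3e-6) / (62.4e-15) = 1.1106e9 V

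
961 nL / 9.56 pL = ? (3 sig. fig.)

(961 × 10⁻⁹) / (9.56 × 10⁻¹²) = 100.5 × 10³

101000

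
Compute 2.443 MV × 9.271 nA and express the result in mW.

2.443e6 × 9.271e-9 = 22.649053e-3 W

22.649053 mW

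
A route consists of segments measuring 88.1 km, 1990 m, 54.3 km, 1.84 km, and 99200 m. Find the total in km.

In km:
  88.1 km → 88.1
  1990 m = 1990e-3 km = 1.99
  54.3 km → 54.3
  1.84 km → 1.84
  99200 m = 99200e-3 km = 99.2
Sum: 88.1 + 1.99 + 54.3 + 1.84 + 99.2 = 245.43

245.43 km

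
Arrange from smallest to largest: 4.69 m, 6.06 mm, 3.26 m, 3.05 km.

4.69 m = 4.69 m
6.06 mm = 0.00606 m
3.26 m = 3.26 m
3.05 km = 3050 m

6.06 mm < 3.26 m < 4.69 m < 3.05 km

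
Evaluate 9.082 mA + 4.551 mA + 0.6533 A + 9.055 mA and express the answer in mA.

In mA:
  9.082 mA → 9.082
  4.551 mA → 4.551
  0.6533 A = 0.6533e3 mA = 653.3
  9.055 mA → 9.055
Sum: 9.082 + 4.551 + 653.3 + 9.055 = 675.988

675.988 mA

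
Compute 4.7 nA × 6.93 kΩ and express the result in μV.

4.7e-9 × 6.93e3 = 32.571e-6 V

32.571 μV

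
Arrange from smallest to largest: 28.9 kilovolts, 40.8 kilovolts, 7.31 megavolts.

28.9 kilovolts < 40.8 kilovolts < 7.31 megavolts

28.9 kilovolts = 28900 volts
40.8 kilovolts = 40800 volts
7.31 megavolts = 7310000 volts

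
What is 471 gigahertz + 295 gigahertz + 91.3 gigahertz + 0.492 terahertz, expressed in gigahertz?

In gigahertz:
  471 gigahertz → 471
  295 gigahertz → 295
  91.3 gigahertz → 91.3
  0.492 terahertz = 0.492 × 10³ gigahertz = 492
Sum: 471 + 295 + 91.3 + 492 = 1349.3

1349.3 gigahertz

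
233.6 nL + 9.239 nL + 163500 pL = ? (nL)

In nL:
  233.6 nL → 233.6
  9.239 nL → 9.239
  163500 pL = 163500e-3 nL = 163.5
Sum: 233.6 + 9.239 + 163.5 = 406.339

406.339 nL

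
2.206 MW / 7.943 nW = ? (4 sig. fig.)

(2.206e6) / (7.943e-9) = 0.27773e15

277700000000000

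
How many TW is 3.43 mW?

0.00000000000000343 TW

milli = 10⁻³, tera = 10¹²; factor is 10⁻¹⁵.
3.43 × 10⁻¹⁵ = 0.00000000000000343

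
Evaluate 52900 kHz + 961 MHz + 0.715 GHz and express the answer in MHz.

In MHz:
  52900 kHz = 52900 × 10⁻³ MHz = 52.9
  961 MHz → 961
  0.715 GHz = 0.715 × 10³ MHz = 715
Sum: 52.9 + 961 + 715 = 1728.9

1728.9 MHz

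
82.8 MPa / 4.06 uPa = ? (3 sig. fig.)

(82.8e6) / (4.06e-6) = 20.39e12

20400000000000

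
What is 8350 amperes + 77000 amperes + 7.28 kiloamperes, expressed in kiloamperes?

In kiloamperes:
  8350 amperes = 8350 × 10^-3 kiloamperes = 8.35
  77000 amperes = 77000 × 10^-3 kiloamperes = 77
  7.28 kiloamperes → 7.28
Sum: 8.35 + 77 + 7.28 = 92.63

92.63 kiloamperes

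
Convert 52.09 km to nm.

52090000000000 nm

kilo = 10³, nano = 10⁻⁹; factor is 10¹².
52.09 × 10¹² = 52090000000000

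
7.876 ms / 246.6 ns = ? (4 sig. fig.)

(7.876 × 10^-3) / (246.6 × 10^-9) = 0.031938 × 10^6

31940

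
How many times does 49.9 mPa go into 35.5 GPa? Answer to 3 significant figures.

711000000000

(35.5 × 10⁹) / (49.9 × 10⁻³) = 0.7114 × 10¹²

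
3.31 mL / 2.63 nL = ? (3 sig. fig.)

1260000

(3.31 × 10⁻³) / (2.63 × 10⁻⁹) = 1.259 × 10⁶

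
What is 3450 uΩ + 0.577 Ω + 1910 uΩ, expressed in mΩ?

582.36 mΩ

In mΩ:
  3450 uΩ = 3450e-3 mΩ = 3.45
  0.577 Ω = 0.577e3 mΩ = 577
  1910 uΩ = 1910e-3 mΩ = 1.91
Sum: 3.45 + 577 + 1.91 = 582.36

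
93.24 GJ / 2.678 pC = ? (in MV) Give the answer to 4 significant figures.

(93.24 × 10⁹) / (2.678 × 10⁻¹²) = 34.817 × 10²¹ V

34820000000000000 MV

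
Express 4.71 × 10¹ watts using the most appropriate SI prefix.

47.1 watts

= 47.1 watts; mantissa already in [1, 1000).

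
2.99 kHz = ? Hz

kilo = 10^3, (no prefix) = 10^0; factor is 10^3.
2.99 × 10^3 = 2990

2990 Hz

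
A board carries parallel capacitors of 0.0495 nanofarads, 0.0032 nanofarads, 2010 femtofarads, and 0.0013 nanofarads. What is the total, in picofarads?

In picofarads:
  0.0495 nanofarads = 0.0495e3 picofarads = 49.5
  0.0032 nanofarads = 0.0032e3 picofarads = 3.2
  2010 femtofarads = 2010e-3 picofarads = 2.01
  0.0013 nanofarads = 0.0013e3 picofarads = 1.3
Sum: 49.5 + 3.2 + 2.01 + 1.3 = 56.01

56.01 picofarads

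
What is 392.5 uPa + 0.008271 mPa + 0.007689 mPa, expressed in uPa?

408.46 uPa

In uPa:
  392.5 uPa → 392.5
  0.008271 mPa = 0.008271e3 uPa = 8.271
  0.007689 mPa = 0.007689e3 uPa = 7.689
Sum: 392.5 + 8.271 + 7.689 = 408.46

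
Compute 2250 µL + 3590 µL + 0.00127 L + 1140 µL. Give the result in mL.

8.25 mL

In mL:
  2250 µL = 2250e-3 mL = 2.25
  3590 µL = 3590e-3 mL = 3.59
  0.00127 L = 0.00127e3 mL = 1.27
  1140 µL = 1140e-3 mL = 1.14
Sum: 2.25 + 3.59 + 1.27 + 1.14 = 8.25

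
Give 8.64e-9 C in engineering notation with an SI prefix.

= 8.64e-9 C; 1e-9 is nano.

8.64 nC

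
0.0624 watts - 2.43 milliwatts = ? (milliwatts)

In milliwatts:
  0.0624 watts = 0.0624e3 milliwatts = 62.4
  2.43 milliwatts → 2.43
Difference: 62.4 - 2.43 = 59.97

59.97 milliwatts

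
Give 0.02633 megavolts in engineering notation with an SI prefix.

= 26.33 × 10^3 volts; 10^3 is kilo.

26.33 kilovolts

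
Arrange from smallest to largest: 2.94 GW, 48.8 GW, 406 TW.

2.94 GW < 48.8 GW < 406 TW

2.94 GW = 2940000000 W
48.8 GW = 48800000000 W
406 TW = 406000000000000 W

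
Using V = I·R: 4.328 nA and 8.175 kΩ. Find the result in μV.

35.3814 μV

4.328e-9 × 8.175e3 = 35.3814e-6 V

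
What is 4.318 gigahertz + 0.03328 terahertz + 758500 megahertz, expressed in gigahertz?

796.098 gigahertz

In gigahertz:
  4.318 gigahertz → 4.318
  0.03328 terahertz = 0.03328 × 10^3 gigahertz = 33.28
  758500 megahertz = 758500 × 10^-3 gigahertz = 758.5
Sum: 4.318 + 33.28 + 758.5 = 796.098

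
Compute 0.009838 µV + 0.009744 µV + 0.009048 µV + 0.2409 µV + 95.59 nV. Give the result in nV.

365.12 nV

In nV:
  0.009838 µV = 0.009838 × 10³ nV = 9.838
  0.009744 µV = 0.009744 × 10³ nV = 9.744
  0.009048 µV = 0.009048 × 10³ nV = 9.048
  0.2409 µV = 0.2409 × 10³ nV = 240.9
  95.59 nV → 95.59
Sum: 9.838 + 9.744 + 9.048 + 240.9 + 95.59 = 365.12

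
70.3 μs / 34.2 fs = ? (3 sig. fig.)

(70.3e-6) / (34.2e-15) = 2.056e9

2060000000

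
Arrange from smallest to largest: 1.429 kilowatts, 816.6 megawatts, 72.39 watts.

72.39 watts < 1.429 kilowatts < 816.6 megawatts

1.429 kilowatts = 1429 watts
816.6 megawatts = 816600000 watts
72.39 watts = 72.39 watts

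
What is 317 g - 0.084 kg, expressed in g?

233 g

In g:
  317 g → 317
  0.084 kg = 0.084 × 10^3 g = 84
Difference: 317 - 84 = 233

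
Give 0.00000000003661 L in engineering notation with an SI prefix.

36.61 pL

= 36.61 × 10^-12 L; 10^-12 is pico.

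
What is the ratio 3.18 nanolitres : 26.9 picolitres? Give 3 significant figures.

118

(3.18 × 10⁻⁹) / (26.9 × 10⁻¹²) = 0.1182 × 10³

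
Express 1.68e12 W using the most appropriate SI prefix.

= 1.68e12 W; 1e12 is tera.

1.68 TW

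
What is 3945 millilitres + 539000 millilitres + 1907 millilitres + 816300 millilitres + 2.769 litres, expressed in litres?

1363.921 litres

In litres:
  3945 millilitres = 3945 × 10⁻³ litres = 3.945
  539000 millilitres = 539000 × 10⁻³ litres = 539
  1907 millilitres = 1907 × 10⁻³ litres = 1.907
  816300 millilitres = 816300 × 10⁻³ litres = 816.3
  2.769 litres → 2.769
Sum: 3.945 + 539 + 1.907 + 816.3 + 2.769 = 1363.921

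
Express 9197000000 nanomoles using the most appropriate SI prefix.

9.197 moles

= 9.197 moles; mantissa already in [1, 1000).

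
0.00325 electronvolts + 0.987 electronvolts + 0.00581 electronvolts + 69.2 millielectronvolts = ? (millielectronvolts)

1065.26 millielectronvolts

In millielectronvolts:
  0.00325 electronvolts = 0.00325 × 10³ millielectronvolts = 3.25
  0.987 electronvolts = 0.987 × 10³ millielectronvolts = 987
  0.00581 electronvolts = 0.00581 × 10³ millielectronvolts = 5.81
  69.2 millielectronvolts → 69.2
Sum: 3.25 + 987 + 5.81 + 69.2 = 1065.26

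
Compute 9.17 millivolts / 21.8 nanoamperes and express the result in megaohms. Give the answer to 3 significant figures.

0.421 megaohms

(9.17 × 10⁻³) / (21.8 × 10⁻⁹) = 0.42064 × 10⁶ Ω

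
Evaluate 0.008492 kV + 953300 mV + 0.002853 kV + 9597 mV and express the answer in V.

974.242 V

In V:
  0.008492 kV = 0.008492 × 10³ V = 8.492
  953300 mV = 953300 × 10⁻³ V = 953.3
  0.002853 kV = 0.002853 × 10³ V = 2.853
  9597 mV = 9597 × 10⁻³ V = 9.597
Sum: 8.492 + 953.3 + 2.853 + 9.597 = 974.242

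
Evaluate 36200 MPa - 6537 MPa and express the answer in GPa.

In GPa:
  36200 MPa = 36200 × 10⁻³ GPa = 36.2
  6537 MPa = 6537 × 10⁻³ GPa = 6.537
Difference: 36.2 - 6.537 = 29.663

29.663 GPa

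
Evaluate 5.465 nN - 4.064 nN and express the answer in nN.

1.401 nN

In nN:
  5.465 nN → 5.465
  4.064 nN → 4.064
Difference: 5.465 - 4.064 = 1.401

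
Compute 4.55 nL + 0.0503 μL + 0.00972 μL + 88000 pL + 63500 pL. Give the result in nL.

216.07 nL

In nL:
  4.55 nL → 4.55
  0.0503 μL = 0.0503e3 nL = 50.3
  0.00972 μL = 0.00972e3 nL = 9.72
  88000 pL = 88000e-3 nL = 88
  63500 pL = 63500e-3 nL = 63.5
Sum: 4.55 + 50.3 + 9.72 + 88 + 63.5 = 216.07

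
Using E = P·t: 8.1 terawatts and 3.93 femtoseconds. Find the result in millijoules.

31.833 millijoules

8.1 × 10^12 × 3.93 × 10^-15 = 31.833 × 10^-3 J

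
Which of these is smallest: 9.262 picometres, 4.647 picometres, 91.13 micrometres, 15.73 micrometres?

9.262 picometres = 0.000000000009262 metres
4.647 picometres = 0.000000000004647 metres
91.13 micrometres = 0.00009113 metres
15.73 micrometres = 0.00001573 metres

4.647 picometres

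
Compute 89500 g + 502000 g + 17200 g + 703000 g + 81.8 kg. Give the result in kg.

In kg:
  89500 g = 89500e-3 kg = 89.5
  502000 g = 502000e-3 kg = 502
  17200 g = 17200e-3 kg = 17.2
  703000 g = 703000e-3 kg = 703
  81.8 kg → 81.8
Sum: 89.5 + 502 + 17.2 + 703 + 81.8 = 1393.5

1393.5 kg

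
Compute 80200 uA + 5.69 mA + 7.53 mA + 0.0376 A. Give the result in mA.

131.02 mA

In mA:
  80200 uA = 80200 × 10⁻³ mA = 80.2
  5.69 mA → 5.69
  7.53 mA → 7.53
  0.0376 A = 0.0376 × 10³ mA = 37.6
Sum: 80.2 + 5.69 + 7.53 + 37.6 = 131.02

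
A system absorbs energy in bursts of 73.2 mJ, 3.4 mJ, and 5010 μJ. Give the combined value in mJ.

In mJ:
  73.2 mJ → 73.2
  3.4 mJ → 3.4
  5010 μJ = 5010 × 10^-3 mJ = 5.01
Sum: 73.2 + 3.4 + 5.01 = 81.61

81.61 mJ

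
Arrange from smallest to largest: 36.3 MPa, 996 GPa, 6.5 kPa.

6.5 kPa < 36.3 MPa < 996 GPa

36.3 MPa = 36300000 Pa
996 GPa = 996000000000 Pa
6.5 kPa = 6500 Pa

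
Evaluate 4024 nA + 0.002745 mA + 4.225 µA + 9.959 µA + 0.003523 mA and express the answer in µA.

In µA:
  4024 nA = 4024e-3 µA = 4.024
  0.002745 mA = 0.002745e3 µA = 2.745
  4.225 µA → 4.225
  9.959 µA → 9.959
  0.003523 mA = 0.003523e3 µA = 3.523
Sum: 4.024 + 2.745 + 4.225 + 9.959 + 3.523 = 24.476

24.476 µA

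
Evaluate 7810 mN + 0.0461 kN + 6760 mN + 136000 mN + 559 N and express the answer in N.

In N:
  7810 mN = 7810 × 10^-3 N = 7.81
  0.0461 kN = 0.0461 × 10^3 N = 46.1
  6760 mN = 6760 × 10^-3 N = 6.76
  136000 mN = 136000 × 10^-3 N = 136
  559 N → 559
Sum: 7.81 + 46.1 + 6.76 + 136 + 559 = 755.67

755.67 N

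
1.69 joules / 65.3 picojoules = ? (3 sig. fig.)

25900000000

(1.69) / (65.3 × 10^-12) = 0.02588 × 10^12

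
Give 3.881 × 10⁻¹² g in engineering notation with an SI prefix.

3.881 pg

= 3.881 × 10⁻¹² g; 10⁻¹² is pico.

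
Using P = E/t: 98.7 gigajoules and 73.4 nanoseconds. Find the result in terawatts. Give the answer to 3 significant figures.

(98.7e9) / (73.4e-9) = 1.3447e18 W

1340000 terawatts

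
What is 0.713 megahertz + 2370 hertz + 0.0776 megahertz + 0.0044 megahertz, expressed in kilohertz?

In kilohertz:
  0.713 megahertz = 0.713 × 10^3 kilohertz = 713
  2370 hertz = 2370 × 10^-3 kilohertz = 2.37
  0.0776 megahertz = 0.0776 × 10^3 kilohertz = 77.6
  0.0044 megahertz = 0.0044 × 10^3 kilohertz = 4.4
Sum: 713 + 2.37 + 77.6 + 4.4 = 797.37

797.37 kilohertz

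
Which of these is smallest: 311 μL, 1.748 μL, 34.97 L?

1.748 μL

311 μL = 0.000311 L
1.748 μL = 0.000001748 L
34.97 L = 34.97 L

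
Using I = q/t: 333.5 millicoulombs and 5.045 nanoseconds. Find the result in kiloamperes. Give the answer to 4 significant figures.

66110 kiloamperes

(333.5 × 10^-3) / (5.045 × 10^-9) = 66.1051 × 10^6 A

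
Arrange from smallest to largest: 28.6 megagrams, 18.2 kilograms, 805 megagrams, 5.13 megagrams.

18.2 kilograms < 5.13 megagrams < 28.6 megagrams < 805 megagrams

28.6 megagrams = 28600000 grams
18.2 kilograms = 18200 grams
805 megagrams = 805000000 grams
5.13 megagrams = 5130000 grams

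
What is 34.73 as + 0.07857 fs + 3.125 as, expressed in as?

In as:
  34.73 as → 34.73
  0.07857 fs = 0.07857 × 10^3 as = 78.57
  3.125 as → 3.125
Sum: 34.73 + 78.57 + 3.125 = 116.425

116.425 as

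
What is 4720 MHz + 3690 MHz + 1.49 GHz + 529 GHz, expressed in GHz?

538.9 GHz

In GHz:
  4720 MHz = 4720 × 10⁻³ GHz = 4.72
  3690 MHz = 3690 × 10⁻³ GHz = 3.69
  1.49 GHz → 1.49
  529 GHz → 529
Sum: 4.72 + 3.69 + 1.49 + 529 = 538.9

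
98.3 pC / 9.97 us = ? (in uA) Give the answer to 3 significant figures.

9.86 uA

(98.3 × 10^-12) / (9.97 × 10^-6) = 9.8596 × 10^-6 A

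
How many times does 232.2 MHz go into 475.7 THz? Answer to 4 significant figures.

2049000

(475.7 × 10^12) / (232.2 × 10^6) = 2.0487 × 10^6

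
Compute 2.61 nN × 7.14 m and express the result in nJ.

18.6354 nJ

2.61 × 10^-9 × 7.14 = 18.6354 × 10^-9 J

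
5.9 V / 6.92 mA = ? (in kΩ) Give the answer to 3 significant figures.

0.853 kΩ

(5.9) / (6.92 × 10⁻³) = 0.8526 × 10³ Ω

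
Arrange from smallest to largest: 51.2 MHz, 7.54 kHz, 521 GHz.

7.54 kHz < 51.2 MHz < 521 GHz

51.2 MHz = 51200000 Hz
7.54 kHz = 7540 Hz
521 GHz = 521000000000 Hz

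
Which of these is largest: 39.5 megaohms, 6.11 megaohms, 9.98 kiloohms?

39.5 megaohms = 39500000 ohms
6.11 megaohms = 6110000 ohms
9.98 kiloohms = 9980 ohms

39.5 megaohms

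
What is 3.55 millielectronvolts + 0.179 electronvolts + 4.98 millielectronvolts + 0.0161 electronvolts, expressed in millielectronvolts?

203.63 millielectronvolts

In millielectronvolts:
  3.55 millielectronvolts → 3.55
  0.179 electronvolts = 0.179 × 10³ millielectronvolts = 179
  4.98 millielectronvolts → 4.98
  0.0161 electronvolts = 0.0161 × 10³ millielectronvolts = 16.1
Sum: 3.55 + 179 + 4.98 + 16.1 = 203.63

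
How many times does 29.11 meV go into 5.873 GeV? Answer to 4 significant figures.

201800000000

(5.873 × 10⁹) / (29.11 × 10⁻³) = 0.20175 × 10¹²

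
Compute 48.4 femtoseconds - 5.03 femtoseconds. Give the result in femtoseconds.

In femtoseconds:
  48.4 femtoseconds → 48.4
  5.03 femtoseconds → 5.03
Difference: 48.4 - 5.03 = 43.37

43.37 femtoseconds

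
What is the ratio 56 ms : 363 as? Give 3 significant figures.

154000000000000

(56 × 10^-3) / (363 × 10^-18) = 0.1543 × 10^15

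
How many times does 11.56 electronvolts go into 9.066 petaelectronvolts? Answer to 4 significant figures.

784300000000000

(9.066 × 10¹⁵) / (11.56) = 0.78426 × 10¹⁵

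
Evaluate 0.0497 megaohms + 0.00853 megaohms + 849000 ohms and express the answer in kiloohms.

In kiloohms:
  0.0497 megaohms = 0.0497e3 kiloohms = 49.7
  0.00853 megaohms = 0.00853e3 kiloohms = 8.53
  849000 ohms = 849000e-3 kiloohms = 849
Sum: 49.7 + 8.53 + 849 = 907.23

907.23 kiloohms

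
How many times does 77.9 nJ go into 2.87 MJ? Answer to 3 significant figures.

36800000000000

(2.87e6) / (77.9e-9) = 0.03684e15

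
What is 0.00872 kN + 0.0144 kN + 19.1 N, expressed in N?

42.22 N

In N:
  0.00872 kN = 0.00872e3 N = 8.72
  0.0144 kN = 0.0144e3 N = 14.4
  19.1 N → 19.1
Sum: 8.72 + 14.4 + 19.1 = 42.22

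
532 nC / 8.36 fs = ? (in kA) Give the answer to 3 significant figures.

(532 × 10⁻⁹) / (8.36 × 10⁻¹⁵) = 63.636 × 10⁶ A

63600 kA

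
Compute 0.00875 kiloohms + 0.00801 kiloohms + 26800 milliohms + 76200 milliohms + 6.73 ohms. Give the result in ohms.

In ohms:
  0.00875 kiloohms = 0.00875 × 10^3 ohms = 8.75
  0.00801 kiloohms = 0.00801 × 10^3 ohms = 8.01
  26800 milliohms = 26800 × 10^-3 ohms = 26.8
  76200 milliohms = 76200 × 10^-3 ohms = 76.2
  6.73 ohms → 6.73
Sum: 8.75 + 8.01 + 26.8 + 76.2 + 6.73 = 126.49

126.49 ohms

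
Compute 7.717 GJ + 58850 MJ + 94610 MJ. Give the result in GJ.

161.177 GJ

In GJ:
  7.717 GJ → 7.717
  58850 MJ = 58850 × 10⁻³ GJ = 58.85
  94610 MJ = 94610 × 10⁻³ GJ = 94.61
Sum: 7.717 + 58.85 + 94.61 = 161.177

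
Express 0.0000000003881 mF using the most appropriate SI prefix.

= 388.1e-15 F; 1e-15 is femto.

388.1 fF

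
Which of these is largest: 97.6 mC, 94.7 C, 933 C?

97.6 mC = 0.0976 C
94.7 C = 94.7 C
933 C = 933 C

933 C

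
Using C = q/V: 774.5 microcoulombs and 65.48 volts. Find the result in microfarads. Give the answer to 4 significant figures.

11.83 microfarads

(774.5e-6) / (65.48) = 11.828e-6 F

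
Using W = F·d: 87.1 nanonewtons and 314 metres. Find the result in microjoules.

27.3494 microjoules

87.1 × 10⁻⁹ × 314 = 27349.4 × 10⁻⁹ J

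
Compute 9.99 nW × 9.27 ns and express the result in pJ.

0.0000926073 pJ

9.99e-9 × 9.27e-9 = 92.6073e-18 J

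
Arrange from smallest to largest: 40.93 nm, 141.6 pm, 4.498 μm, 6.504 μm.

141.6 pm < 40.93 nm < 4.498 μm < 6.504 μm

40.93 nm = 0.00000004093 m
141.6 pm = 0.0000000001416 m
4.498 μm = 0.000004498 m
6.504 μm = 0.000006504 m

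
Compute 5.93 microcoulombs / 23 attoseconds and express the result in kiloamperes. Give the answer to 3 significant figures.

258000000 kiloamperes

(5.93 × 10^-6) / (23 × 10^-18) = 0.25783 × 10^12 A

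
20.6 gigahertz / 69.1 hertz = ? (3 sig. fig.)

(20.6e9) / (69.1) = 0.2981e9

298000000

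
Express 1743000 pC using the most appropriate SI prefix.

1.743 μC

= 1.743 × 10^-6 C; 10^-6 is micro.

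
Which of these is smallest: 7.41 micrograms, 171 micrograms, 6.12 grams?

7.41 micrograms

7.41 micrograms = 0.00000741 grams
171 micrograms = 0.000171 grams
6.12 grams = 6.12 grams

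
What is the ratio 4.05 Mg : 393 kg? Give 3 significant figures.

(4.05e6) / (393e3) = 0.01031e3

10.3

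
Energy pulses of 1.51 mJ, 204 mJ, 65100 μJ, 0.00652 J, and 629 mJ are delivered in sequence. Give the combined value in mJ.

906.13 mJ

In mJ:
  1.51 mJ → 1.51
  204 mJ → 204
  65100 μJ = 65100 × 10^-3 mJ = 65.1
  0.00652 J = 0.00652 × 10^3 mJ = 6.52
  629 mJ → 629
Sum: 1.51 + 204 + 65.1 + 6.52 + 629 = 906.13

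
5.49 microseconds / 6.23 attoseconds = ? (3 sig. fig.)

881000000000

(5.49e-6) / (6.23e-18) = 0.8812e12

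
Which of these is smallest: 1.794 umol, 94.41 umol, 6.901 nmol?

6.901 nmol

1.794 umol = 0.000001794 mol
94.41 umol = 0.00009441 mol
6.901 nmol = 0.000000006901 mol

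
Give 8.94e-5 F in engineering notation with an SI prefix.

= 89.4e-6 F; 1e-6 is micro.

89.4 uF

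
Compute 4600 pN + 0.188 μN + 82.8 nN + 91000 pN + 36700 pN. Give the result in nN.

403.1 nN

In nN:
  4600 pN = 4600e-3 nN = 4.6
  0.188 μN = 0.188e3 nN = 188
  82.8 nN → 82.8
  91000 pN = 91000e-3 nN = 91
  36700 pN = 36700e-3 nN = 36.7
Sum: 4.6 + 188 + 82.8 + 91 + 36.7 = 403.1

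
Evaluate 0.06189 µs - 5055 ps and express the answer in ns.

56.835 ns

In ns:
  0.06189 µs = 0.06189 × 10^3 ns = 61.89
  5055 ps = 5055 × 10^-3 ns = 5.055
Difference: 61.89 - 5.055 = 56.835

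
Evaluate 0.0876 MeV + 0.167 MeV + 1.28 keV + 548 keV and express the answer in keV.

803.88 keV

In keV:
  0.0876 MeV = 0.0876 × 10^3 keV = 87.6
  0.167 MeV = 0.167 × 10^3 keV = 167
  1.28 keV → 1.28
  548 keV → 548
Sum: 87.6 + 167 + 1.28 + 548 = 803.88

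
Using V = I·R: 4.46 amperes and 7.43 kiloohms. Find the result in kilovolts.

33.1378 kilovolts

4.46 × 7.43 × 10³ = 33.1378 × 10³ V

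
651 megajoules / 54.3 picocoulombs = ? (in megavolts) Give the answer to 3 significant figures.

12000000000000 megavolts

(651 × 10⁶) / (54.3 × 10⁻¹²) = 11.989 × 10¹⁸ V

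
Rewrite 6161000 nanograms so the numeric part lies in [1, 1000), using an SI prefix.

= 6.161e-3 grams; 1e-3 is milli.

6.161 milligrams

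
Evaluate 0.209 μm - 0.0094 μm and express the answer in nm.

199.6 nm

In nm:
  0.209 μm = 0.209e3 nm = 209
  0.0094 μm = 0.0094e3 nm = 9.4
Difference: 209 - 9.4 = 199.6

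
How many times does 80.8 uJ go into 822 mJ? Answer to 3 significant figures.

10200

(822 × 10^-3) / (80.8 × 10^-6) = 10.17 × 10^3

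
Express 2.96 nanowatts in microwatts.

nano = 10^-9, micro = 10^-6; factor is 10^-3.
2.96 × 10^-3 = 0.00296

0.00296 microwatts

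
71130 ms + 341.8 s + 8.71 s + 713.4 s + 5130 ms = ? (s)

1140.17 s

In s:
  71130 ms = 71130 × 10⁻³ s = 71.13
  341.8 s → 341.8
  8.71 s → 8.71
  713.4 s → 713.4
  5130 ms = 5130 × 10⁻³ s = 5.13
Sum: 71.13 + 341.8 + 8.71 + 713.4 + 5.13 = 1140.17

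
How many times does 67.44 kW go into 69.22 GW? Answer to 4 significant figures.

1026000

(69.22 × 10^9) / (67.44 × 10^3) = 1.0264 × 10^6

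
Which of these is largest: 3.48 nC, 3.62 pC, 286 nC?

3.48 nC = 0.00000000348 C
3.62 pC = 0.00000000000362 C
286 nC = 0.000000286 C

286 nC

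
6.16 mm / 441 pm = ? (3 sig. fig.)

(6.16 × 10⁻³) / (441 × 10⁻¹²) = 0.01397 × 10⁹

14000000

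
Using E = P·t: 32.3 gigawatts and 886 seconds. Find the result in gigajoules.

32.3e9 × 886 = 28617.8e9 J

28617.8 gigajoules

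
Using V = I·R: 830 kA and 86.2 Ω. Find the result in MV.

830 × 10^3 × 86.2 = 71546 × 10^3 V

71.546 MV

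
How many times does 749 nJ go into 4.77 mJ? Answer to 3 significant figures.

(4.77e-3) / (749e-9) = 0.006368e6

6370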